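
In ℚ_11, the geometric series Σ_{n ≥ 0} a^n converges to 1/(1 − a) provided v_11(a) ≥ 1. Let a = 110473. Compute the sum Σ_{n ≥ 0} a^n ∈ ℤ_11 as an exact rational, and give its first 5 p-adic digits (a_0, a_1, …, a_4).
Σ a^n = 1/(1 − a) = -1/110472;  first 5 digits = (1, 0, 0, 6, 7)

v_11(a) = 3 ≥ 1, so the series converges in ℤ_11 to 1/(1 − a) = 1/(1 − 110473) = -1/110472. Expand this rational in ℤ_11: compute digits iteratively via d_i = x_i mod 11, x_{i+1} = (x_i − d_i)/11. The first 5 digits are (1, 0, 0, 6, 7).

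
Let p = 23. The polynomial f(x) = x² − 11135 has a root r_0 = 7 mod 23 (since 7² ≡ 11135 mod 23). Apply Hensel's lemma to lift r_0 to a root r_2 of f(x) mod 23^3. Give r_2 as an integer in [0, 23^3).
r_2 = 9414 (mod 12167)

Hensel's recurrence: r_{i+1} = r_i − f(r_i)·(f′(r_i))^{-1} mod 23^{i+2}, with f′(x) = 2x. Iterate:
  r_0 = 7 (mod 23)
  r_1 = 421 (mod 529)
  r_2 = 9414 (mod 12167)
Final: r_2 = 9414, and one checks f(r_2) ≡ 0 mod 23^3.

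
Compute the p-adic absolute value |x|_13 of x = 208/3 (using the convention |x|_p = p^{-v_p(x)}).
|208/3|_13 = 1/13

Step 1 — compute v_13(x) by factoring powers of 13 out of the numerator and denominator: v_13(208/3) = 1. Step 2 — apply |x|_p = p^{-v_p(x)} = 13^{-1} = 1/13.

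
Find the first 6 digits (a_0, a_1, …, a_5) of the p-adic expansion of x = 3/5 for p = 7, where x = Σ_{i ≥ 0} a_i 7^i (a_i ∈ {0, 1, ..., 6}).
(a_0, …, a_5) = (2, 4, 5, 2, 1, 4)

v_7(3/5) = 0 (numerator and denominator both coprime to 7), so x ∈ ℤ_7^×. Compute digits iteratively via a_i = x_i mod 7, x_{i+1} = (x_i − a_i)/7, with x_0 = x:
  x_0 = 3/5;  a_0 = 2;  x_1 = (x_0 − 2)/7 = -1/5
  x_1 = -1/5;  a_1 = 4;  x_2 = (x_1 − 4)/7 = -3/5
  x_2 = -3/5;  a_2 = 5;  x_3 = (x_2 − 5)/7 = -4/5
  x_3 = -4/5;  a_3 = 2;  x_4 = (x_3 − 2)/7 = -2/5
  x_4 = -2/5;  a_4 = 1;  x_5 = (x_4 − 1)/7 = -1/5
  x_5 = -1/5;  a_5 = 4;  x_6 = (x_5 − 4)/7 = -3/5
Digits: (2, 4, 5, 2, 1, 4).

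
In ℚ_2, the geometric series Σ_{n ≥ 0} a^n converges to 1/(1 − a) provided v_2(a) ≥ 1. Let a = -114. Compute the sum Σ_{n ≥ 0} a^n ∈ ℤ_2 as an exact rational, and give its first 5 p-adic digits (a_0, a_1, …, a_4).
Σ a^n = 1/(1 − a) = 1/115;  first 5 digits = (1, 1, 0, 1, 1)

v_2(a) = 1 ≥ 1, so the series converges in ℤ_2 to 1/(1 − a) = 1/(1 − (-114)) = 1/115. Expand this rational in ℤ_2: compute digits iteratively via d_i = x_i mod 2, x_{i+1} = (x_i − d_i)/2. The first 5 digits are (1, 1, 0, 1, 1).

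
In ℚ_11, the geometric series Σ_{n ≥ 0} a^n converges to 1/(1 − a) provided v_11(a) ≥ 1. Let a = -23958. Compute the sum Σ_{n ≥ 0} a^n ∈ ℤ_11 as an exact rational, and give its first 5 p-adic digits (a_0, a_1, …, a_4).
Σ a^n = 1/(1 − a) = 1/23959;  first 5 digits = (1, 0, 0, 4, 9)

v_11(a) = 3 ≥ 1, so the series converges in ℤ_11 to 1/(1 − a) = 1/(1 − (-23958)) = 1/23959. Expand this rational in ℤ_11: compute digits iteratively via d_i = x_i mod 11, x_{i+1} = (x_i − d_i)/11. The first 5 digits are (1, 0, 0, 4, 9).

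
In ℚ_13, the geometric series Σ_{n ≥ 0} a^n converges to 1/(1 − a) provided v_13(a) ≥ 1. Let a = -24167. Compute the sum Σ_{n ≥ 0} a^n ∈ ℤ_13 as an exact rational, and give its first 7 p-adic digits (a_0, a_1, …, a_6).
Σ a^n = 1/(1 − a) = 1/24168;  first 7 digits = (1, 0, 0, 2, 12, 12, 3)

v_13(a) = 3 ≥ 1, so the series converges in ℤ_13 to 1/(1 − a) = 1/(1 − (-24167)) = 1/24168. Expand this rational in ℤ_13: compute digits iteratively via d_i = x_i mod 13, x_{i+1} = (x_i − d_i)/13. The first 7 digits are (1, 0, 0, 2, 12, 12, 3).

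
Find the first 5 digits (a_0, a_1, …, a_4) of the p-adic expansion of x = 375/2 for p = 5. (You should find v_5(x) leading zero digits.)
(a_0, …, a_4) = (0, 0, 0, 4, 2)

v_5(375/2) = 3, so a_0 = ... = a_2 = 0. Factor out: x = 5^3 · u with u = 3/2 a unit in ℤ_5. Expand u iteratively via a_{v+i} = u_i mod 5, u_{i+1} = (u_i − a_{v+i})/5:
  u_0 = 3/2;  a_3 = 4;  u_1 = (u_0 − 4)/5 = -1/2
  u_1 = -1/2;  a_4 = 2;  u_2 = (u_1 − 2)/5 = -1/2
Digits: (0, 0, 0, 4, 2).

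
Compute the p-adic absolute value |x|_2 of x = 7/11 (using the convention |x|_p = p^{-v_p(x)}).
|7/11|_2 = 1

Step 1 — compute v_2(x) by factoring powers of 2 out of the numerator and denominator: v_2(7/11) = 0. Step 2 — apply |x|_p = p^{-v_p(x)} = 2^{0} = 1.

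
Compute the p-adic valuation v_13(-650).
v_13(-650) = 1

v_13(n) is the largest exponent k such that 13^k divides n. Factor out: -650 = -13^1 · 50. (Sign doesn't affect v_p.) So v_13(-650) = 1.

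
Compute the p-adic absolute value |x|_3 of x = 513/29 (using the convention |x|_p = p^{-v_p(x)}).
|513/29|_3 = 1/27

Step 1 — compute v_3(x) by factoring powers of 3 out of the numerator and denominator: v_3(513/29) = 3. Step 2 — apply |x|_p = p^{-v_p(x)} = 3^{-3} = 1/27.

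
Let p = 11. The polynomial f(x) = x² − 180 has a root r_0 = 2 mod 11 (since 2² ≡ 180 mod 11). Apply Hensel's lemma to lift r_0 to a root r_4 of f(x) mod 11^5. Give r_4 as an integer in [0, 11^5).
r_4 = 39492 (mod 161051)

Hensel's recurrence: r_{i+1} = r_i − f(r_i)·(f′(r_i))^{-1} mod 11^{i+2}, with f′(x) = 2x. Iterate:
  r_0 = 2 (mod 11)
  r_1 = 46 (mod 121)
  r_2 = 893 (mod 1331)
  r_3 = 10210 (mod 14641)
  r_4 = 39492 (mod 161051)
Final: r_4 = 39492, and one checks f(r_4) ≡ 0 mod 11^5.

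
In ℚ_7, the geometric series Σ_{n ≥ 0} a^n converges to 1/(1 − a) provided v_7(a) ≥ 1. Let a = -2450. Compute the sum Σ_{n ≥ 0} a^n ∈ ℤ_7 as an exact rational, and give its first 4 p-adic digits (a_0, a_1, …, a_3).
Σ a^n = 1/(1 − a) = 1/2451;  first 4 digits = (1, 0, 6, 6)

v_7(a) = 2 ≥ 1, so the series converges in ℤ_7 to 1/(1 − a) = 1/(1 − (-2450)) = 1/2451. Expand this rational in ℤ_7: compute digits iteratively via d_i = x_i mod 7, x_{i+1} = (x_i − d_i)/7. The first 4 digits are (1, 0, 6, 6).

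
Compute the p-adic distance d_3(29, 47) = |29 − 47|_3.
d_3(29, 47) = 1/9

Step 1 — x − y = 29 − 47 = -18. Step 2 — v_3(-18) = 2 (factor: -18 = −(3^2 · 2); the sign does not affect v_p). Step 3 — |x − y|_3 = 3^{-2} = 1/9.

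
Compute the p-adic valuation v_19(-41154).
v_19(-41154) = 3

v_19(n) is the largest exponent k such that 19^k divides n. Factor out: -41154 = -19^3 · 6. (Sign doesn't affect v_p.) So v_19(-41154) = 3.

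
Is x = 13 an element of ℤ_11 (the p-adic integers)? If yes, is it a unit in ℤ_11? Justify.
x ∈ ℤ_11^× (unit); v_11(x) = 0

ℤ_11 = {x ∈ ℚ_11 : v_11(x) ≥ 0} and ℤ_11^× = {x ∈ ℤ_11 : v_11(x) = 0}. Here v_11(13) = v_11(num) − v_11(den) = 0; compare against these criteria.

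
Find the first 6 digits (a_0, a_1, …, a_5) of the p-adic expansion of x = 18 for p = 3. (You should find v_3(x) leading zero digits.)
(a_0, …, a_5) = (0, 0, 2, 0, 0, 0)

v_3(18) = 2, so a_0 = ... = a_1 = 0. Factor out: x = 3^2 · u with u = 2 a unit in ℤ_3. Expand u iteratively via a_{v+i} = u_i mod 3, u_{i+1} = (u_i − a_{v+i})/3:
  u_0 = 2;  a_2 = 2;  u_1 = (u_0 − 2)/3 = 0
  u_1 = 0;  a_3 = 0;  u_2 = (u_1 − 0)/3 = 0
  u_2 = 0;  a_4 = 0;  u_3 = (u_2 − 0)/3 = 0
  u_3 = 0;  a_5 = 0;  u_4 = (u_3 − 0)/3 = 0
Digits: (0, 0, 2, 0, 0, 0).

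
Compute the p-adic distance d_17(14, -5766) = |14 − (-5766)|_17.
d_17(14, -5766) = 1/289

Step 1 — x − y = 14 − (-5766) = 5780. Step 2 — v_17(5780) = 2 (factor: 5780 = (17^2 · 20); the sign does not affect v_p). Step 3 — |x − y|_17 = 17^{-2} = 1/289.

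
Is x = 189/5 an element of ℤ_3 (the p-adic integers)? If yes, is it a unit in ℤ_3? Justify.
x ∈ ℤ_3 but not a unit; v_3(x) = 3 > 0

ℤ_3 = {x ∈ ℚ_3 : v_3(x) ≥ 0} and ℤ_3^× = {x ∈ ℤ_3 : v_3(x) = 0}. Here v_3(189/5) = v_3(num) − v_3(den) = 3; compare against these criteria.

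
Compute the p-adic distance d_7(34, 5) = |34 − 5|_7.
d_7(34, 5) = 1

Step 1 — x − y = 34 − 5 = 29. Step 2 — v_7(29) = 0 (factor: 29 = (7^0 · 29); the sign does not affect v_p). Step 3 — |x − y|_7 = 7^{0} = 1.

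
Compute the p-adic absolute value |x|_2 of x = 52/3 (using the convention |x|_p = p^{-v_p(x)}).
|52/3|_2 = 1/4

Step 1 — compute v_2(x) by factoring powers of 2 out of the numerator and denominator: v_2(52/3) = 2. Step 2 — apply |x|_p = p^{-v_p(x)} = 2^{-2} = 1/4.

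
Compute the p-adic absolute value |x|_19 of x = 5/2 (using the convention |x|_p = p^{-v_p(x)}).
|5/2|_19 = 1

Step 1 — compute v_19(x) by factoring powers of 19 out of the numerator and denominator: v_19(5/2) = 0. Step 2 — apply |x|_p = p^{-v_p(x)} = 19^{0} = 1.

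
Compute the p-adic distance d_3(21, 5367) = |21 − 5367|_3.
d_3(21, 5367) = 1/243

Step 1 — x − y = 21 − 5367 = -5346. Step 2 — v_3(-5346) = 5 (factor: -5346 = −(3^5 · 22); the sign does not affect v_p). Step 3 — |x − y|_3 = 3^{-5} = 1/243.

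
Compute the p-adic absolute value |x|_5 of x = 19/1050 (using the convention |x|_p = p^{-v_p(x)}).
|19/1050|_5 = 25

Step 1 — compute v_5(x) by factoring powers of 5 out of the numerator and denominator: v_5(19/1050) = -2. Step 2 — apply |x|_p = p^{-v_p(x)} = 5^{2} = 25.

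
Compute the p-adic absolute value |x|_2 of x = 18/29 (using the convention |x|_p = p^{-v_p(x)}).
|18/29|_2 = 1/2

Step 1 — compute v_2(x) by factoring powers of 2 out of the numerator and denominator: v_2(18/29) = 1. Step 2 — apply |x|_p = p^{-v_p(x)} = 2^{-1} = 1/2.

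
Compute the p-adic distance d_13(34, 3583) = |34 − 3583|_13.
d_13(34, 3583) = 1/169

Step 1 — x − y = 34 − 3583 = -3549. Step 2 — v_13(-3549) = 2 (factor: -3549 = −(13^2 · 21); the sign does not affect v_p). Step 3 — |x − y|_13 = 13^{-2} = 1/169.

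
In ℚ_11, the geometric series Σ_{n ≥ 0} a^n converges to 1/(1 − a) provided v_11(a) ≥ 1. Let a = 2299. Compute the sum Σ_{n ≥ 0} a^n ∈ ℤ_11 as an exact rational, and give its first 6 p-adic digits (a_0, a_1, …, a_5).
Σ a^n = 1/(1 − a) = -1/2298;  first 6 digits = (1, 0, 8, 1, 9, 10)

v_11(a) = 2 ≥ 1, so the series converges in ℤ_11 to 1/(1 − a) = 1/(1 − 2299) = -1/2298. Expand this rational in ℤ_11: compute digits iteratively via d_i = x_i mod 11, x_{i+1} = (x_i − d_i)/11. The first 6 digits are (1, 0, 8, 1, 9, 10).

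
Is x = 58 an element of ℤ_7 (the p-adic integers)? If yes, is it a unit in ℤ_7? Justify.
x ∈ ℤ_7^× (unit); v_7(x) = 0

ℤ_7 = {x ∈ ℚ_7 : v_7(x) ≥ 0} and ℤ_7^× = {x ∈ ℤ_7 : v_7(x) = 0}. Here v_7(58) = v_7(num) − v_7(den) = 0; compare against these criteria.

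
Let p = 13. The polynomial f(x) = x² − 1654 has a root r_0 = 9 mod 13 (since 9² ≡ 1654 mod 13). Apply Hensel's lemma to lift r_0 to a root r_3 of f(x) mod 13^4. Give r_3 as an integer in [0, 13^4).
r_3 = 27465 (mod 28561)

Hensel's recurrence: r_{i+1} = r_i − f(r_i)·(f′(r_i))^{-1} mod 13^{i+2}, with f′(x) = 2x. Iterate:
  r_0 = 9 (mod 13)
  r_1 = 87 (mod 169)
  r_2 = 1101 (mod 2197)
  r_3 = 27465 (mod 28561)
Final: r_3 = 27465, and one checks f(r_3) ≡ 0 mod 13^4.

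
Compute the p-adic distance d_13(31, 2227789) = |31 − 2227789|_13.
d_13(31, 2227789) = 1/371293

Step 1 — x − y = 31 − 2227789 = -2227758. Step 2 — v_13(-2227758) = 5 (factor: -2227758 = −(13^5 · 6); the sign does not affect v_p). Step 3 — |x − y|_13 = 13^{-5} = 1/371293.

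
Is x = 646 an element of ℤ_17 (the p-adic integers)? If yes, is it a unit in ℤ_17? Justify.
x ∈ ℤ_17 but not a unit; v_17(x) = 1 > 0

ℤ_17 = {x ∈ ℚ_17 : v_17(x) ≥ 0} and ℤ_17^× = {x ∈ ℤ_17 : v_17(x) = 0}. Here v_17(646) = v_17(num) − v_17(den) = 1; compare against these criteria.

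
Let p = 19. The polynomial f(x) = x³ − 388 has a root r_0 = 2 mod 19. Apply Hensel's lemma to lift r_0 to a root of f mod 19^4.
r_3 = 79935 (mod 130321)

Hensel: r_{i+1} = r_i − f(r_i)/f′(r_i) mod 19^{i+2}, where f′(x) = 3x². Iterate:
  r_0 = 2 (mod 19)
  r_1 = 154 (mod 361)
  r_2 = 4486 (mod 6859)
  r_3 = 79935 (mod 130321)
Final: r = 79935 with f(r) ≡ 0 mod 19^4.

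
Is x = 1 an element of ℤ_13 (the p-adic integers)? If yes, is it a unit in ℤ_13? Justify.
x ∈ ℤ_13^× (unit); v_13(x) = 0

ℤ_13 = {x ∈ ℚ_13 : v_13(x) ≥ 0} and ℤ_13^× = {x ∈ ℤ_13 : v_13(x) = 0}. Here v_13(1) = v_13(num) − v_13(den) = 0; compare against these criteria.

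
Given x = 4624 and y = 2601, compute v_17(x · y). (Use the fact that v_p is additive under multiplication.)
v_17(12027024) = 4

v_p(x) = 2 (factor: 4624 = 17^2 · 16); v_p(y) = 2 (factor: 2601 = 17^2 · 9). Additivity: v_p(xy) = v_p(x) + v_p(y) = 2 + 2 = 4. (Direct check: xy = 12027024 = 17^4 · (144).)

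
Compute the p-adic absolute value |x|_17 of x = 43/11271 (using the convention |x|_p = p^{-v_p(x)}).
|43/11271|_17 = 289

Step 1 — compute v_17(x) by factoring powers of 17 out of the numerator and denominator: v_17(43/11271) = -2. Step 2 — apply |x|_p = p^{-v_p(x)} = 17^{2} = 289.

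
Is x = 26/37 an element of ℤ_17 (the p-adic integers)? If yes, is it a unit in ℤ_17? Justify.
x ∈ ℤ_17^× (unit); v_17(x) = 0

ℤ_17 = {x ∈ ℚ_17 : v_17(x) ≥ 0} and ℤ_17^× = {x ∈ ℤ_17 : v_17(x) = 0}. Here v_17(26/37) = v_17(num) − v_17(den) = 0; compare against these criteria.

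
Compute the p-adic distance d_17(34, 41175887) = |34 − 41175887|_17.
d_17(34, 41175887) = 1/1419857

Step 1 — x − y = 34 − 41175887 = -41175853. Step 2 — v_17(-41175853) = 5 (factor: -41175853 = −(17^5 · 29); the sign does not affect v_p). Step 3 — |x − y|_17 = 17^{-5} = 1/1419857.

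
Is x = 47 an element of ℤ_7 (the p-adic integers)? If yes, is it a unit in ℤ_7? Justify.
x ∈ ℤ_7^× (unit); v_7(x) = 0

ℤ_7 = {x ∈ ℚ_7 : v_7(x) ≥ 0} and ℤ_7^× = {x ∈ ℤ_7 : v_7(x) = 0}. Here v_7(47) = v_7(num) − v_7(den) = 0; compare against these criteria.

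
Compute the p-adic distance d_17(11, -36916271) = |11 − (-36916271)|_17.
d_17(11, -36916271) = 1/1419857

Step 1 — x − y = 11 − (-36916271) = 36916282. Step 2 — v_17(36916282) = 5 (factor: 36916282 = (17^5 · 26); the sign does not affect v_p). Step 3 — |x − y|_17 = 17^{-5} = 1/1419857.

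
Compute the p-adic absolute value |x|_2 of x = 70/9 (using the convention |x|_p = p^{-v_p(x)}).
|70/9|_2 = 1/2

Step 1 — compute v_2(x) by factoring powers of 2 out of the numerator and denominator: v_2(70/9) = 1. Step 2 — apply |x|_p = p^{-v_p(x)} = 2^{-1} = 1/2.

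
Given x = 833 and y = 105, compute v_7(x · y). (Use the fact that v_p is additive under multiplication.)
v_7(87465) = 3

v_p(x) = 2 (factor: 833 = 7^2 · 17); v_p(y) = 1 (factor: 105 = 7^1 · 15). Additivity: v_p(xy) = v_p(x) + v_p(y) = 2 + 1 = 3. (Direct check: xy = 87465 = 7^3 · (255).)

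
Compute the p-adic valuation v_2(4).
v_2(4) = 2

v_2(n) is the largest exponent k such that 2^k divides n. Factor out: 4 = 2^2 · 1. (Sign doesn't affect v_p.) So v_2(4) = 2.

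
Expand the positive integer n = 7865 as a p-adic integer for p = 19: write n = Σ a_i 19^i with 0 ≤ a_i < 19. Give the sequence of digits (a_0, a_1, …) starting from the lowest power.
(a_0, a_1, …) = (18, 14, 2, 1)

Repeated division by 19 gives the digits low-to-high: 7865 = 18 + 14·19^1 + 2·19^2 + 1·19^3. Digit sequence: (18, 14, 2, 1).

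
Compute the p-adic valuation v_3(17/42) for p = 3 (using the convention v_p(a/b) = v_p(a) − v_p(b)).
v_3(17/42) = -1

Factor powers of 3 from the numerator and denominator of the reduced fraction: 17 = 3^0 · 17 and 42 = 3^1 · 14. Apply v_p(a/b) = v_p(a) − v_p(b): v_3(17/42) = 0 − 1 = -1.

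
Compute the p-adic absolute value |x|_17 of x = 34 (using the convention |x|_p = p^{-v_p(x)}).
|34|_17 = 1/17

Step 1 — compute v_17(x) by factoring powers of 17 out of the numerator and denominator: v_17(34) = 1. Step 2 — apply |x|_p = p^{-v_p(x)} = 17^{-1} = 1/17.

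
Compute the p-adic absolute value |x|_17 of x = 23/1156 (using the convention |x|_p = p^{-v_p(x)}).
|23/1156|_17 = 289

Step 1 — compute v_17(x) by factoring powers of 17 out of the numerator and denominator: v_17(23/1156) = -2. Step 2 — apply |x|_p = p^{-v_p(x)} = 17^{2} = 289.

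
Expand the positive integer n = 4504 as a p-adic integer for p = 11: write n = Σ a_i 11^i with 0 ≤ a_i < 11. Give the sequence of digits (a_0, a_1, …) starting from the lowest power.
(a_0, a_1, …) = (5, 2, 4, 3)

Repeated division by 11 gives the digits low-to-high: 4504 = 5 + 2·11^1 + 4·11^2 + 3·11^3. Digit sequence: (5, 2, 4, 3).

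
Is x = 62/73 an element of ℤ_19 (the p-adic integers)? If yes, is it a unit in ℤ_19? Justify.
x ∈ ℤ_19^× (unit); v_19(x) = 0

ℤ_19 = {x ∈ ℚ_19 : v_19(x) ≥ 0} and ℤ_19^× = {x ∈ ℤ_19 : v_19(x) = 0}. Here v_19(62/73) = v_19(num) − v_19(den) = 0; compare against these criteria.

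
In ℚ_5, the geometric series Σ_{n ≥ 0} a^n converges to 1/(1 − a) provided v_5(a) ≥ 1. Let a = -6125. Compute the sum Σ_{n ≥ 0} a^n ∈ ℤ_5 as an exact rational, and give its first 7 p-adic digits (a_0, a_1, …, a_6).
Σ a^n = 1/(1 − a) = 1/6126;  first 7 digits = (1, 0, 0, 1, 0, 3, 0)

v_5(a) = 3 ≥ 1, so the series converges in ℤ_5 to 1/(1 − a) = 1/(1 − (-6125)) = 1/6126. Expand this rational in ℤ_5: compute digits iteratively via d_i = x_i mod 5, x_{i+1} = (x_i − d_i)/5. The first 7 digits are (1, 0, 0, 1, 0, 3, 0).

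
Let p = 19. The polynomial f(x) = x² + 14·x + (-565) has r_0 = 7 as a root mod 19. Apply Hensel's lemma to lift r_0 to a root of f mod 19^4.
r_3 = 87255 (mod 130321)

Hensel: r_{i+1} = r_i − f(r_i)·(f′(r_i))^{-1} mod 19^{i+2}, f′(x) = 2x + 14. Iterate:
  r_0 = 7 (mod 19)
  r_1 = 254 (mod 361)
  r_2 = 4947 (mod 6859)
  r_3 = 87255 (mod 130321)
Final: r = 87255 satisfies f(r) ≡ 0 mod 19^4.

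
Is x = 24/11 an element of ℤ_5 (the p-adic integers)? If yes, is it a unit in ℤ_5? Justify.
x ∈ ℤ_5^× (unit); v_5(x) = 0

ℤ_5 = {x ∈ ℚ_5 : v_5(x) ≥ 0} and ℤ_5^× = {x ∈ ℤ_5 : v_5(x) = 0}. Here v_5(24/11) = v_5(num) − v_5(den) = 0; compare against these criteria.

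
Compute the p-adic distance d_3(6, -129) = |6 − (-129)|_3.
d_3(6, -129) = 1/27

Step 1 — x − y = 6 − (-129) = 135. Step 2 — v_3(135) = 3 (factor: 135 = (3^3 · 5); the sign does not affect v_p). Step 3 — |x − y|_3 = 3^{-3} = 1/27.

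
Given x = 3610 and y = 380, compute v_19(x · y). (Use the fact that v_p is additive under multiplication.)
v_19(1371800) = 3

v_p(x) = 2 (factor: 3610 = 19^2 · 10); v_p(y) = 1 (factor: 380 = 19^1 · 20). Additivity: v_p(xy) = v_p(x) + v_p(y) = 2 + 1 = 3. (Direct check: xy = 1371800 = 19^3 · (200).)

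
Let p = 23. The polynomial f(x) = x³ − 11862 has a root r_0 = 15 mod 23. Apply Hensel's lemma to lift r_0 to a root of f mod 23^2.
r_1 = 84 (mod 529)

Hensel: r_{i+1} = r_i − f(r_i)/f′(r_i) mod 23^{i+2}, where f′(x) = 3x². Iterate:
  r_0 = 15 (mod 23)
  r_1 = 84 (mod 529)
Final: r = 84 with f(r) ≡ 0 mod 23^2.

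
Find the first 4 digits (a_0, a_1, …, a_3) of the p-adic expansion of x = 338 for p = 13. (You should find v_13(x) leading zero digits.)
(a_0, …, a_3) = (0, 0, 2, 0)

v_13(338) = 2, so a_0 = ... = a_1 = 0. Factor out: x = 13^2 · u with u = 2 a unit in ℤ_13. Expand u iteratively via a_{v+i} = u_i mod 13, u_{i+1} = (u_i − a_{v+i})/13:
  u_0 = 2;  a_2 = 2;  u_1 = (u_0 − 2)/13 = 0
  u_1 = 0;  a_3 = 0;  u_2 = (u_1 − 0)/13 = 0
Digits: (0, 0, 2, 0).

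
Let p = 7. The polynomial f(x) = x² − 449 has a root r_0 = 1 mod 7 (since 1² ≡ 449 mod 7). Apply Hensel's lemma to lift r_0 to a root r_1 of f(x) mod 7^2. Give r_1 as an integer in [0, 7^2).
r_1 = 29 (mod 49)

Hensel's recurrence: r_{i+1} = r_i − f(r_i)·(f′(r_i))^{-1} mod 7^{i+2}, with f′(x) = 2x. Iterate:
  r_0 = 1 (mod 7)
  r_1 = 29 (mod 49)
Final: r_1 = 29, and one checks f(r_1) ≡ 0 mod 7^2.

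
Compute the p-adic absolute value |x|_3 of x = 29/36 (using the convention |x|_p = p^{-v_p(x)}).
|29/36|_3 = 9

Step 1 — compute v_3(x) by factoring powers of 3 out of the numerator and denominator: v_3(29/36) = -2. Step 2 — apply |x|_p = p^{-v_p(x)} = 3^{2} = 9.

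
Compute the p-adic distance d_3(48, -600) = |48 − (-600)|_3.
d_3(48, -600) = 1/81

Step 1 — x − y = 48 − (-600) = 648. Step 2 — v_3(648) = 4 (factor: 648 = (3^4 · 8); the sign does not affect v_p). Step 3 — |x − y|_3 = 3^{-4} = 1/81.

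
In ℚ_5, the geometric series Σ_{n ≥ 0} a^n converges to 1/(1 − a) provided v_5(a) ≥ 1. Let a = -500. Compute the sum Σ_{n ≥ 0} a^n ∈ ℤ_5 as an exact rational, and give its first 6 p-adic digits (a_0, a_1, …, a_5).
Σ a^n = 1/(1 − a) = 1/501;  first 6 digits = (1, 0, 0, 1, 4, 4)

v_5(a) = 3 ≥ 1, so the series converges in ℤ_5 to 1/(1 − a) = 1/(1 − (-500)) = 1/501. Expand this rational in ℤ_5: compute digits iteratively via d_i = x_i mod 5, x_{i+1} = (x_i − d_i)/5. The first 6 digits are (1, 0, 0, 1, 4, 4).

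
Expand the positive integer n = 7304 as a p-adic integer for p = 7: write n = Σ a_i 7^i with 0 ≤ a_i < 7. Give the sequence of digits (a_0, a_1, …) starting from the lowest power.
(a_0, a_1, …) = (3, 0, 2, 0, 3)

Repeated division by 7 gives the digits low-to-high: 7304 = 3 + 2·7^2 + 3·7^4. Digit sequence: (3, 0, 2, 0, 3).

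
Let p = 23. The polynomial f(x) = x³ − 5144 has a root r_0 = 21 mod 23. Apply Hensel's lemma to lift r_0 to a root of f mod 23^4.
r_3 = 225076 (mod 279841)

Hensel: r_{i+1} = r_i − f(r_i)/f′(r_i) mod 23^{i+2}, where f′(x) = 3x². Iterate:
  r_0 = 21 (mod 23)
  r_1 = 251 (mod 529)
  r_2 = 6070 (mod 12167)
  r_3 = 225076 (mod 279841)
Final: r = 225076 with f(r) ≡ 0 mod 23^4.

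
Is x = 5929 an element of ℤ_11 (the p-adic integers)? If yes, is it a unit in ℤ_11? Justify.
x ∈ ℤ_11 but not a unit; v_11(x) = 2 > 0

ℤ_11 = {x ∈ ℚ_11 : v_11(x) ≥ 0} and ℤ_11^× = {x ∈ ℤ_11 : v_11(x) = 0}. Here v_11(5929) = v_11(num) − v_11(den) = 2; compare against these criteria.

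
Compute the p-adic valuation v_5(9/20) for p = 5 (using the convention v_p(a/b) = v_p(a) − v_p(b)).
v_5(9/20) = -1

Factor powers of 5 from the numerator and denominator of the reduced fraction: 9 = 5^0 · 9 and 20 = 5^1 · 4. Apply v_p(a/b) = v_p(a) − v_p(b): v_5(9/20) = 0 − 1 = -1.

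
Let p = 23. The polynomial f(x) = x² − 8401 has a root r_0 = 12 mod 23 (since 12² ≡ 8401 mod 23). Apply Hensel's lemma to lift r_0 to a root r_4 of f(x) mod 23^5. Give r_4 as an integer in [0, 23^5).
r_4 = 1259883 (mod 6436343)

Hensel's recurrence: r_{i+1} = r_i − f(r_i)·(f′(r_i))^{-1} mod 23^{i+2}, with f′(x) = 2x. Iterate:
  r_0 = 12 (mod 23)
  r_1 = 334 (mod 529)
  r_2 = 6682 (mod 12167)
  r_3 = 140519 (mod 279841)
  r_4 = 1259883 (mod 6436343)
Final: r_4 = 1259883, and one checks f(r_4) ≡ 0 mod 23^5.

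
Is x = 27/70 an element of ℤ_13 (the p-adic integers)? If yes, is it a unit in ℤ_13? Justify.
x ∈ ℤ_13^× (unit); v_13(x) = 0

ℤ_13 = {x ∈ ℚ_13 : v_13(x) ≥ 0} and ℤ_13^× = {x ∈ ℤ_13 : v_13(x) = 0}. Here v_13(27/70) = v_13(num) − v_13(den) = 0; compare against these criteria.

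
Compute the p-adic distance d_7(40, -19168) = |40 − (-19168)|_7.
d_7(40, -19168) = 1/2401

Step 1 — x − y = 40 − (-19168) = 19208. Step 2 — v_7(19208) = 4 (factor: 19208 = (7^4 · 8); the sign does not affect v_p). Step 3 — |x − y|_7 = 7^{-4} = 1/2401.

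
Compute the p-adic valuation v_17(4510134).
v_17(4510134) = 4

v_17(n) is the largest exponent k such that 17^k divides n. Factor out: 4510134 = 17^4 · 54. (Sign doesn't affect v_p.) So v_17(4510134) = 4.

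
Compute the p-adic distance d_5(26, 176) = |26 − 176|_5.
d_5(26, 176) = 1/25

Step 1 — x − y = 26 − 176 = -150. Step 2 — v_5(-150) = 2 (factor: -150 = −(5^2 · 6); the sign does not affect v_p). Step 3 — |x − y|_5 = 5^{-2} = 1/25.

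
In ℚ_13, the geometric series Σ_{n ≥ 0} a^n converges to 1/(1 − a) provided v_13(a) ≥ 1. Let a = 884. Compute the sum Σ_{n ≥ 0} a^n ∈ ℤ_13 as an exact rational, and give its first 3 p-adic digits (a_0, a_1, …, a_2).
Σ a^n = 1/(1 − a) = -1/883;  first 3 digits = (1, 3, 1)

v_13(a) = 1 ≥ 1, so the series converges in ℤ_13 to 1/(1 − a) = 1/(1 − 884) = -1/883. Expand this rational in ℤ_13: compute digits iteratively via d_i = x_i mod 13, x_{i+1} = (x_i − d_i)/13. The first 3 digits are (1, 3, 1).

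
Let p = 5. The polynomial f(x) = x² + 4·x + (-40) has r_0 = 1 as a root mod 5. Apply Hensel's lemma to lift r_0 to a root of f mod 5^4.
r_3 = 511 (mod 625)

Hensel: r_{i+1} = r_i − f(r_i)·(f′(r_i))^{-1} mod 5^{i+2}, f′(x) = 2x + 4. Iterate:
  r_0 = 1 (mod 5)
  r_1 = 11 (mod 25)
  r_2 = 11 (mod 125)
  r_3 = 511 (mod 625)
Final: r = 511 satisfies f(r) ≡ 0 mod 5^4.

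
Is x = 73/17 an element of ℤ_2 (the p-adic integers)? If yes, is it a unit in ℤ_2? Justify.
x ∈ ℤ_2^× (unit); v_2(x) = 0

ℤ_2 = {x ∈ ℚ_2 : v_2(x) ≥ 0} and ℤ_2^× = {x ∈ ℤ_2 : v_2(x) = 0}. Here v_2(73/17) = v_2(num) − v_2(den) = 0; compare against these criteria.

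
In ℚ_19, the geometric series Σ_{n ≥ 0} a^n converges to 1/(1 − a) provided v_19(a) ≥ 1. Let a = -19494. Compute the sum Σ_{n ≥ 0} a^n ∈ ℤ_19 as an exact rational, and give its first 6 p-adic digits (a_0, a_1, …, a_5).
Σ a^n = 1/(1 − a) = 1/19495;  first 6 digits = (1, 0, 3, 16, 8, 1)

v_19(a) = 2 ≥ 1, so the series converges in ℤ_19 to 1/(1 − a) = 1/(1 − (-19494)) = 1/19495. Expand this rational in ℤ_19: compute digits iteratively via d_i = x_i mod 19, x_{i+1} = (x_i − d_i)/19. The first 6 digits are (1, 0, 3, 16, 8, 1).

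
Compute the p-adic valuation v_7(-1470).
v_7(-1470) = 2

v_7(n) is the largest exponent k such that 7^k divides n. Factor out: -1470 = -7^2 · 30. (Sign doesn't affect v_p.) So v_7(-1470) = 2.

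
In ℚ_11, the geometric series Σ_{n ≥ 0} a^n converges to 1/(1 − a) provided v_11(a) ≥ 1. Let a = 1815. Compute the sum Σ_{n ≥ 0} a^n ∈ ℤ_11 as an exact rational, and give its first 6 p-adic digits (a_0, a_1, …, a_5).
Σ a^n = 1/(1 − a) = -1/1814;  first 6 digits = (1, 0, 4, 1, 5, 9)

v_11(a) = 2 ≥ 1, so the series converges in ℤ_11 to 1/(1 − a) = 1/(1 − 1815) = -1/1814. Expand this rational in ℤ_11: compute digits iteratively via d_i = x_i mod 11, x_{i+1} = (x_i − d_i)/11. The first 6 digits are (1, 0, 4, 1, 5, 9).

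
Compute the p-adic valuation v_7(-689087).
v_7(-689087) = 5

v_7(n) is the largest exponent k such that 7^k divides n. Factor out: -689087 = -7^5 · 41. (Sign doesn't affect v_p.) So v_7(-689087) = 5.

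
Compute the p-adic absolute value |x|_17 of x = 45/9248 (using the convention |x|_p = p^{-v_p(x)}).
|45/9248|_17 = 289

Step 1 — compute v_17(x) by factoring powers of 17 out of the numerator and denominator: v_17(45/9248) = -2. Step 2 — apply |x|_p = p^{-v_p(x)} = 17^{2} = 289.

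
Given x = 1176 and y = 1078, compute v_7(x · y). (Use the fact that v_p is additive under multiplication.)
v_7(1267728) = 4

v_p(x) = 2 (factor: 1176 = 7^2 · 24); v_p(y) = 2 (factor: 1078 = 7^2 · 22). Additivity: v_p(xy) = v_p(x) + v_p(y) = 2 + 2 = 4. (Direct check: xy = 1267728 = 7^4 · (528).)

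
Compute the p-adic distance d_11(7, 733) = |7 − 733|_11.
d_11(7, 733) = 1/121

Step 1 — x − y = 7 − 733 = -726. Step 2 — v_11(-726) = 2 (factor: -726 = −(11^2 · 6); the sign does not affect v_p). Step 3 — |x − y|_11 = 11^{-2} = 1/121.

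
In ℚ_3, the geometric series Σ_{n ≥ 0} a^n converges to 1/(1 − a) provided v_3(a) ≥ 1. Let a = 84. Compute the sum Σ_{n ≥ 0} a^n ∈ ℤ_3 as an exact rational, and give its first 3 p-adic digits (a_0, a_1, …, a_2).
Σ a^n = 1/(1 − a) = -1/83;  first 3 digits = (1, 1, 1)

v_3(a) = 1 ≥ 1, so the series converges in ℤ_3 to 1/(1 − a) = 1/(1 − 84) = -1/83. Expand this rational in ℤ_3: compute digits iteratively via d_i = x_i mod 3, x_{i+1} = (x_i − d_i)/3. The first 3 digits are (1, 1, 1).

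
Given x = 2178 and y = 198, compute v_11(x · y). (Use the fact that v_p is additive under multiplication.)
v_11(431244) = 3

v_p(x) = 2 (factor: 2178 = 11^2 · 18); v_p(y) = 1 (factor: 198 = 11^1 · 18). Additivity: v_p(xy) = v_p(x) + v_p(y) = 2 + 1 = 3. (Direct check: xy = 431244 = 11^3 · (324).)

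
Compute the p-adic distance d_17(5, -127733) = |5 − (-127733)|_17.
d_17(5, -127733) = 1/4913

Step 1 — x − y = 5 − (-127733) = 127738. Step 2 — v_17(127738) = 3 (factor: 127738 = (17^3 · 26); the sign does not affect v_p). Step 3 — |x − y|_17 = 17^{-3} = 1/4913.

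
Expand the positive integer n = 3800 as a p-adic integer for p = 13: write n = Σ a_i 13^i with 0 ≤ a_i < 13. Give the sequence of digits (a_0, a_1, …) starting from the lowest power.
(a_0, a_1, …) = (4, 6, 9, 1)

Repeated division by 13 gives the digits low-to-high: 3800 = 4 + 6·13^1 + 9·13^2 + 1·13^3. Digit sequence: (4, 6, 9, 1).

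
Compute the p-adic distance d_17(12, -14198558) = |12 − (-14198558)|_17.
d_17(12, -14198558) = 1/1419857

Step 1 — x − y = 12 − (-14198558) = 14198570. Step 2 — v_17(14198570) = 5 (factor: 14198570 = (17^5 · 10); the sign does not affect v_p). Step 3 — |x − y|_17 = 17^{-5} = 1/1419857.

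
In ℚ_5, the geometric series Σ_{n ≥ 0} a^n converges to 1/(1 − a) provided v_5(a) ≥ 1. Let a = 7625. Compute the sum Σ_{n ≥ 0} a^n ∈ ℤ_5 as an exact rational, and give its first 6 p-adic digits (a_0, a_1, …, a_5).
Σ a^n = 1/(1 − a) = -1/7624;  first 6 digits = (1, 0, 0, 1, 2, 2)

v_5(a) = 3 ≥ 1, so the series converges in ℤ_5 to 1/(1 − a) = 1/(1 − 7625) = -1/7624. Expand this rational in ℤ_5: compute digits iteratively via d_i = x_i mod 5, x_{i+1} = (x_i − d_i)/5. The first 6 digits are (1, 0, 0, 1, 2, 2).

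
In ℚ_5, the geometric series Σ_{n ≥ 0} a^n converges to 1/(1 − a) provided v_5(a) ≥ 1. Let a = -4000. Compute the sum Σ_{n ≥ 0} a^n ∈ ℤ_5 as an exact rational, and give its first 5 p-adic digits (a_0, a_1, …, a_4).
Σ a^n = 1/(1 − a) = 1/4001;  first 5 digits = (1, 0, 0, 3, 3)

v_5(a) = 3 ≥ 1, so the series converges in ℤ_5 to 1/(1 − a) = 1/(1 − (-4000)) = 1/4001. Expand this rational in ℤ_5: compute digits iteratively via d_i = x_i mod 5, x_{i+1} = (x_i − d_i)/5. The first 5 digits are (1, 0, 0, 3, 3).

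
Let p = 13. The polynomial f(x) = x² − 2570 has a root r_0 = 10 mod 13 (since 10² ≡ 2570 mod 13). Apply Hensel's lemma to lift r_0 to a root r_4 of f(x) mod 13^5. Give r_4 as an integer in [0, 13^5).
r_4 = 305770 (mod 371293)

Hensel's recurrence: r_{i+1} = r_i − f(r_i)·(f′(r_i))^{-1} mod 13^{i+2}, with f′(x) = 2x. Iterate:
  r_0 = 10 (mod 13)
  r_1 = 49 (mod 169)
  r_2 = 387 (mod 2197)
  r_3 = 20160 (mod 28561)
  r_4 = 305770 (mod 371293)
Final: r_4 = 305770, and one checks f(r_4) ≡ 0 mod 13^5.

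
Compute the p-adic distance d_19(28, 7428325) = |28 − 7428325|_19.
d_19(28, 7428325) = 1/2476099

Step 1 — x − y = 28 − 7428325 = -7428297. Step 2 — v_19(-7428297) = 5 (factor: -7428297 = −(19^5 · 3); the sign does not affect v_p). Step 3 — |x − y|_19 = 19^{-5} = 1/2476099.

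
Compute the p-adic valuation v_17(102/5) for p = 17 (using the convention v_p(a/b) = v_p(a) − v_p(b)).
v_17(102/5) = 1

Factor powers of 17 from the numerator and denominator of the reduced fraction: 102 = 17^1 · 6 and 5 = 17^0 · 5. Apply v_p(a/b) = v_p(a) − v_p(b): v_17(102/5) = 1 − 0 = 1.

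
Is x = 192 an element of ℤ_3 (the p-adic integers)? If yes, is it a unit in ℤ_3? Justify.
x ∈ ℤ_3 but not a unit; v_3(x) = 1 > 0

ℤ_3 = {x ∈ ℚ_3 : v_3(x) ≥ 0} and ℤ_3^× = {x ∈ ℤ_3 : v_3(x) = 0}. Here v_3(192) = v_3(num) − v_3(den) = 1; compare against these criteria.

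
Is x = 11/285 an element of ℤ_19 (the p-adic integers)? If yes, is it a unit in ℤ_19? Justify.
x ∉ ℤ_19 (v_19(x) = -1 < 0)

ℤ_19 = {x ∈ ℚ_19 : v_19(x) ≥ 0} and ℤ_19^× = {x ∈ ℤ_19 : v_19(x) = 0}. Here v_19(11/285) = v_19(num) − v_19(den) = -1; compare against these criteria.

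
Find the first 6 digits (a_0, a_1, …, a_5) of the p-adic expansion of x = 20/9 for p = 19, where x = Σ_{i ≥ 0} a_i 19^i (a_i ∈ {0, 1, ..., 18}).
(a_0, …, a_5) = (17, 14, 14, 14, 14, 14)

v_19(20/9) = 0 (numerator and denominator both coprime to 19), so x ∈ ℤ_19^×. Compute digits iteratively via a_i = x_i mod 19, x_{i+1} = (x_i − a_i)/19, with x_0 = x:
  x_0 = 20/9;  a_0 = 17;  x_1 = (x_0 − 17)/19 = -7/9
  x_1 = -7/9;  a_1 = 14;  x_2 = (x_1 − 14)/19 = -7/9
  x_2 = -7/9;  a_2 = 14;  x_3 = (x_2 − 14)/19 = -7/9
  x_3 = -7/9;  a_3 = 14;  x_4 = (x_3 − 14)/19 = -7/9
  x_4 = -7/9;  a_4 = 14;  x_5 = (x_4 − 14)/19 = -7/9
  x_5 = -7/9;  a_5 = 14;  x_6 = (x_5 − 14)/19 = -7/9
Digits: (17, 14, 14, 14, 14, 14).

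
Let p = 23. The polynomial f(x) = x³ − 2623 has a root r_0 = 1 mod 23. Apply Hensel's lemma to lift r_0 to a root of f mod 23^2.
r_1 = 346 (mod 529)

Hensel: r_{i+1} = r_i − f(r_i)/f′(r_i) mod 23^{i+2}, where f′(x) = 3x². Iterate:
  r_0 = 1 (mod 23)
  r_1 = 346 (mod 529)
Final: r = 346 with f(r) ≡ 0 mod 23^2.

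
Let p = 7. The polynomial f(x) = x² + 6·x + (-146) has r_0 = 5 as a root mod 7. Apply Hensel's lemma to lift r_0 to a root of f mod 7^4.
r_3 = 2084 (mod 2401)

Hensel: r_{i+1} = r_i − f(r_i)·(f′(r_i))^{-1} mod 7^{i+2}, f′(x) = 2x + 6. Iterate:
  r_0 = 5 (mod 7)
  r_1 = 26 (mod 49)
  r_2 = 26 (mod 343)
  r_3 = 2084 (mod 2401)
Final: r = 2084 satisfies f(r) ≡ 0 mod 7^4.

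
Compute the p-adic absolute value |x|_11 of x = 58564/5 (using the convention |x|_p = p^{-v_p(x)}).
|58564/5|_11 = 1/14641

Step 1 — compute v_11(x) by factoring powers of 11 out of the numerator and denominator: v_11(58564/5) = 4. Step 2 — apply |x|_p = p^{-v_p(x)} = 11^{-4} = 1/14641.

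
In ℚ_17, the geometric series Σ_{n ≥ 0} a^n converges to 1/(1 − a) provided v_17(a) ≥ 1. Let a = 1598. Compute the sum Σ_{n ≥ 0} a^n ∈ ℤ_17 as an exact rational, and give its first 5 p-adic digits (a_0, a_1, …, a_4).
Σ a^n = 1/(1 − a) = -1/1597;  first 5 digits = (1, 9, 1, 8, 12)

v_17(a) = 1 ≥ 1, so the series converges in ℤ_17 to 1/(1 − a) = 1/(1 − 1598) = -1/1597. Expand this rational in ℤ_17: compute digits iteratively via d_i = x_i mod 17, x_{i+1} = (x_i − d_i)/17. The first 5 digits are (1, 9, 1, 8, 12).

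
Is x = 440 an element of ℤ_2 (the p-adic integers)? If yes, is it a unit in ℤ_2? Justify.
x ∈ ℤ_2 but not a unit; v_2(x) = 3 > 0

ℤ_2 = {x ∈ ℚ_2 : v_2(x) ≥ 0} and ℤ_2^× = {x ∈ ℤ_2 : v_2(x) = 0}. Here v_2(440) = v_2(num) − v_2(den) = 3; compare against these criteria.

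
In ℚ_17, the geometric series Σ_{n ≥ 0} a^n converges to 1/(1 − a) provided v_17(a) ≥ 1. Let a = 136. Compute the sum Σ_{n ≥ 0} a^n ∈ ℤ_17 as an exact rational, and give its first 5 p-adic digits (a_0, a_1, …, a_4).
Σ a^n = 1/(1 − a) = -1/135;  first 5 digits = (1, 8, 13, 5, 12)

v_17(a) = 1 ≥ 1, so the series converges in ℤ_17 to 1/(1 − a) = 1/(1 − 136) = -1/135. Expand this rational in ℤ_17: compute digits iteratively via d_i = x_i mod 17, x_{i+1} = (x_i − d_i)/17. The first 5 digits are (1, 8, 13, 5, 12).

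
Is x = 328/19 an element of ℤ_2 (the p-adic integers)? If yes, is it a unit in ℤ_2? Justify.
x ∈ ℤ_2 but not a unit; v_2(x) = 3 > 0

ℤ_2 = {x ∈ ℚ_2 : v_2(x) ≥ 0} and ℤ_2^× = {x ∈ ℤ_2 : v_2(x) = 0}. Here v_2(328/19) = v_2(num) − v_2(den) = 3; compare against these criteria.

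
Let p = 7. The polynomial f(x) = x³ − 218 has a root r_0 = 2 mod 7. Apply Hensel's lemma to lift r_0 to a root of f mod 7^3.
r_2 = 338 (mod 343)

Hensel: r_{i+1} = r_i − f(r_i)/f′(r_i) mod 7^{i+2}, where f′(x) = 3x². Iterate:
  r_0 = 2 (mod 7)
  r_1 = 44 (mod 49)
  r_2 = 338 (mod 343)
Final: r = 338 with f(r) ≡ 0 mod 7^3.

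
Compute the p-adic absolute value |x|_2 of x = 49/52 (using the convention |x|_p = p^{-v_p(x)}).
|49/52|_2 = 4

Step 1 — compute v_2(x) by factoring powers of 2 out of the numerator and denominator: v_2(49/52) = -2. Step 2 — apply |x|_p = p^{-v_p(x)} = 2^{2} = 4.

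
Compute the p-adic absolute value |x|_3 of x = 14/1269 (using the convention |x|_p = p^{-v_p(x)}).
|14/1269|_3 = 27

Step 1 — compute v_3(x) by factoring powers of 3 out of the numerator and denominator: v_3(14/1269) = -3. Step 2 — apply |x|_p = p^{-v_p(x)} = 3^{3} = 27.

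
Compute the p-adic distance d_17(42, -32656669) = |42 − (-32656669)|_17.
d_17(42, -32656669) = 1/1419857

Step 1 — x − y = 42 − (-32656669) = 32656711. Step 2 — v_17(32656711) = 5 (factor: 32656711 = (17^5 · 23); the sign does not affect v_p). Step 3 — |x − y|_17 = 17^{-5} = 1/1419857.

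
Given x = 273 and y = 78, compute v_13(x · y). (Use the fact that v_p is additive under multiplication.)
v_13(21294) = 2

v_p(x) = 1 (factor: 273 = 13^1 · 21); v_p(y) = 1 (factor: 78 = 13^1 · 6). Additivity: v_p(xy) = v_p(x) + v_p(y) = 1 + 1 = 2. (Direct check: xy = 21294 = 13^2 · (126).)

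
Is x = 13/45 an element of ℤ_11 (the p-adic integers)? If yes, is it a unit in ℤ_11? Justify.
x ∈ ℤ_11^× (unit); v_11(x) = 0

ℤ_11 = {x ∈ ℚ_11 : v_11(x) ≥ 0} and ℤ_11^× = {x ∈ ℤ_11 : v_11(x) = 0}. Here v_11(13/45) = v_11(num) − v_11(den) = 0; compare against these criteria.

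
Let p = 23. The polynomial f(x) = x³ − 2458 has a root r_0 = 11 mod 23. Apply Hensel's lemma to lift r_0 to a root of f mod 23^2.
r_1 = 103 (mod 529)

Hensel: r_{i+1} = r_i − f(r_i)/f′(r_i) mod 23^{i+2}, where f′(x) = 3x². Iterate:
  r_0 = 11 (mod 23)
  r_1 = 103 (mod 529)
Final: r = 103 with f(r) ≡ 0 mod 23^2.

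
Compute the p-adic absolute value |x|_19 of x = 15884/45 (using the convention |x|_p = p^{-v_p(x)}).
|15884/45|_19 = 1/361

Step 1 — compute v_19(x) by factoring powers of 19 out of the numerator and denominator: v_19(15884/45) = 2. Step 2 — apply |x|_p = p^{-v_p(x)} = 19^{-2} = 1/361.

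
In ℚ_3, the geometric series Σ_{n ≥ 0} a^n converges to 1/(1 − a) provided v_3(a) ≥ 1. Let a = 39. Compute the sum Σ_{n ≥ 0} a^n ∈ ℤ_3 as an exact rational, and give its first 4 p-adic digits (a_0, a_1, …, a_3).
Σ a^n = 1/(1 − a) = -1/38;  first 4 digits = (1, 1, 2, 1)

v_3(a) = 1 ≥ 1, so the series converges in ℤ_3 to 1/(1 − a) = 1/(1 − 39) = -1/38. Expand this rational in ℤ_3: compute digits iteratively via d_i = x_i mod 3, x_{i+1} = (x_i − d_i)/3. The first 4 digits are (1, 1, 2, 1).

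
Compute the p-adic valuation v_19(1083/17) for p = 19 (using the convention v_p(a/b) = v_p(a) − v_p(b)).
v_19(1083/17) = 2

Factor powers of 19 from the numerator and denominator of the reduced fraction: 1083 = 19^2 · 3 and 17 = 19^0 · 17. Apply v_p(a/b) = v_p(a) − v_p(b): v_19(1083/17) = 2 − 0 = 2.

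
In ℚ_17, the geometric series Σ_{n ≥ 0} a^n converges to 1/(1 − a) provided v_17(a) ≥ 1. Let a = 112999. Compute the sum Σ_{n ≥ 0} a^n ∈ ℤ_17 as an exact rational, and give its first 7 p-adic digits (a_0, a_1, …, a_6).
Σ a^n = 1/(1 − a) = -1/112998;  first 7 digits = (1, 0, 0, 6, 1, 0, 2)

v_17(a) = 3 ≥ 1, so the series converges in ℤ_17 to 1/(1 − a) = 1/(1 − 112999) = -1/112998. Expand this rational in ℤ_17: compute digits iteratively via d_i = x_i mod 17, x_{i+1} = (x_i − d_i)/17. The first 7 digits are (1, 0, 0, 6, 1, 0, 2).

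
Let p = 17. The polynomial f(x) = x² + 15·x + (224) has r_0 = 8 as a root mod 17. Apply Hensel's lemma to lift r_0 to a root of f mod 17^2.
r_1 = 144 (mod 289)

Hensel: r_{i+1} = r_i − f(r_i)·(f′(r_i))^{-1} mod 17^{i+2}, f′(x) = 2x + 15. Iterate:
  r_0 = 8 (mod 17)
  r_1 = 144 (mod 289)
Final: r = 144 satisfies f(r) ≡ 0 mod 17^2.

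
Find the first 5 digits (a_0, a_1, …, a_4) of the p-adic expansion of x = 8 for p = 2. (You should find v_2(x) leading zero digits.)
(a_0, …, a_4) = (0, 0, 0, 1, 0)

v_2(8) = 3, so a_0 = ... = a_2 = 0. Factor out: x = 2^3 · u with u = 1 a unit in ℤ_2. Expand u iteratively via a_{v+i} = u_i mod 2, u_{i+1} = (u_i − a_{v+i})/2:
  u_0 = 1;  a_3 = 1;  u_1 = (u_0 − 1)/2 = 0
  u_1 = 0;  a_4 = 0;  u_2 = (u_1 − 0)/2 = 0
Digits: (0, 0, 0, 1, 0).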